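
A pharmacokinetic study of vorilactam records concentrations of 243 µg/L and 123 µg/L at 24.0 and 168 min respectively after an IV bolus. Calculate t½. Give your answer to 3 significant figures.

k = ln(C₁/C₂) / (t₂ − t₁) = ln(243/123) / (168 − 24.0)
  = 0.6809 / 144.0 = 0.004728 min⁻¹
t½ = ln 2 / k = ln 2 / 0.004728 ≈ 147 minutes

147 minutes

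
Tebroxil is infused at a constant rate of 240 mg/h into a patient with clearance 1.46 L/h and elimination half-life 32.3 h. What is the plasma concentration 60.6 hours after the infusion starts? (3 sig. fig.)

120 mg/L

Css = rate / CL = 240 / 1.46 = 164.4 mg/L
k = ln 2 / 32.3 = 0.02146 h⁻¹
C(t) = Css (1 − e^(−kt)) = 164.4 × (1 − e^(−1.300)) = 164.4 × 0.7276 ≈ 120 mg/L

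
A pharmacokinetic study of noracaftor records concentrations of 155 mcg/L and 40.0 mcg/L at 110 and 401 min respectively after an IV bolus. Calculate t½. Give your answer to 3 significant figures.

k = ln(C₁/C₂) / (t₂ − t₁) = ln(155/40.0) / (401 − 110)
  = 1.355 / 291.0 = 0.004655 min⁻¹
t½ = ln 2 / k = ln 2 / 0.004655 ≈ 149 minutes

149 minutes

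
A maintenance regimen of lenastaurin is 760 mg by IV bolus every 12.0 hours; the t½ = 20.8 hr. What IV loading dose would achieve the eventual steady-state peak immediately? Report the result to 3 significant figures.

k = ln 2 / 20.8 = 0.03332 hr⁻¹
Accumulation ratio R = 1 / (1 − e^(−kτ)) = 1 / (1 − e^(−0.03332×12.0)) = 1 / (1 − 0.6704) = 3.034
Loading dose = maintenance dose × R = 760 × 3.034 ≈ 2310 mg

2310 mg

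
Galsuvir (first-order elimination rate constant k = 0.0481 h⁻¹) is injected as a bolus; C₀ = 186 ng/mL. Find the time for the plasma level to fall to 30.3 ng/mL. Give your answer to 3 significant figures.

37.7 hours

C(t) = C₀ e^(−kt)  ⇒  t = ln(C₀/C) / k
t = ln(186/30.3) / 0.04810 = 1.815 / 0.04810 ≈ 37.7 hours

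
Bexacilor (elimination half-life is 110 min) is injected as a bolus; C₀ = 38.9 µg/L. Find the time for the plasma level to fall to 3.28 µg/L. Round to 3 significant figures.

k = ln 2 / 110 = 0.006301 min⁻¹
C(t) = C₀ e^(−kt)  ⇒  t = ln(C₀/C) / k
t = ln(38.9/3.28) / 0.006301 = 2.473 / 0.006301 ≈ 392 minutes

392 minutes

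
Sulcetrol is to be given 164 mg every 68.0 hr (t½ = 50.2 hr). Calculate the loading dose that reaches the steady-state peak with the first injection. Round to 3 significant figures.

k = ln 2 / 50.2 = 0.01381 hr⁻¹
Accumulation ratio R = 1 / (1 − e^(−kτ)) = 1 / (1 − e^(−0.01381×68.0)) = 1 / (1 − 0.3910) = 1.642
Loading dose = maintenance dose × R = 164 × 1.642 ≈ 269 mg

269 mg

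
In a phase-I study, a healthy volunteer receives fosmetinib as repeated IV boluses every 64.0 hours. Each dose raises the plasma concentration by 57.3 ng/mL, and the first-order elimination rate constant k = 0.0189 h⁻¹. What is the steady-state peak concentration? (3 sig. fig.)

Fraction remaining after one interval: e^(−kτ) = e^(−0.01890 × 64.0) = 0.2983
R = 1 / (1 − 0.2983) = 1.425
Css,max = 57.3 × 1.425 ≈ 81.7 ng/mL

81.7 ng/mL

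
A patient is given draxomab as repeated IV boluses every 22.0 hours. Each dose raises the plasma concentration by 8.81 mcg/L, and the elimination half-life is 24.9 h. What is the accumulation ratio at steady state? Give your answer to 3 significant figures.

2.18

k = ln 2 / 24.9 = 0.02784 h⁻¹
Fraction remaining after one interval: e^(−kτ) = e^(−0.02784 × 22.0) = 0.5420
R = 1 / (1 − 0.5420) = 1 / 0.4580 ≈ 2.18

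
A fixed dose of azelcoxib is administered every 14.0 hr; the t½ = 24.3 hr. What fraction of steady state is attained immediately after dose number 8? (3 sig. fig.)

0.959

k = ln 2 / 24.3 = 0.02852 hr⁻¹
f_n = 1 − e^(−nkτ) = 1 − e^(−8 × 0.02852 × 14.0) = 1 − e^(−3.195) = 1 − 0.04098 ≈ 0.959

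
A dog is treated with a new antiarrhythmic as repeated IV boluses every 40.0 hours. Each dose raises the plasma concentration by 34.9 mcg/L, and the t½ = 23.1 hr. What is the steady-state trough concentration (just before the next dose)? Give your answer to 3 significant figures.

k = ln 2 / 23.1 = 0.03001 hr⁻¹
Fraction remaining after one interval: e^(−kτ) = e^(−0.03001 × 40.0) = 0.3011
R = 1 / (1 − 0.3011) = 1.431
Css,max = 34.9 × 1.431 = 49.94 mcg/L
Css,min = Css,max × e^(−kτ) = 49.94 × 0.3011 ≈ 15.0 mcg/L

15.0 mcg/L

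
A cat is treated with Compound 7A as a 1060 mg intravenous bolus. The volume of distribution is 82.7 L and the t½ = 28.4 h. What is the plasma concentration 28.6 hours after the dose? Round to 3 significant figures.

6.38 µg/mL

C₀ = dose / V = 1060 / 82.7 = 12.82 µg/mL
k = ln 2 / 28.4 = 0.02441 h⁻¹
C(t) = C₀ e^(−kt) = 12.82 × e^(−0.02441 × 28.6) = 12.82 × e^(−0.6980) = 12.82 × 0.4976 ≈ 6.38 µg/mL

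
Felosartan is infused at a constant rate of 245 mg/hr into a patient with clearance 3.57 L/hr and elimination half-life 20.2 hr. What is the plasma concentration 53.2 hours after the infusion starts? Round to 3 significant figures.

Css = rate / CL = 245 / 3.57 = 68.63 mg/L
k = ln 2 / 20.2 = 0.03431 hr⁻¹
C(t) = Css (1 − e^(−kt)) = 68.63 × (1 − e^(−1.826)) = 68.63 × 0.8389 ≈ 57.6 mg/L

57.6 mg/L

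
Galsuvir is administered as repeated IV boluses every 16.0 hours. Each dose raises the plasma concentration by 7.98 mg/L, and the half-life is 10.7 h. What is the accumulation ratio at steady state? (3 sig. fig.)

k = ln 2 / 10.7 = 0.06478 h⁻¹
Fraction remaining after one interval: e^(−kτ) = e^(−0.06478 × 16.0) = 0.3547
R = 1 / (1 − 0.3547) = 1 / 0.6453 ≈ 1.55

1.55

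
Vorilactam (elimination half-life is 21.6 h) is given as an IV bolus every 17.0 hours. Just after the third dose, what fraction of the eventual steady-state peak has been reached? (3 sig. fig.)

0.805

k = ln 2 / 21.6 = 0.03209 h⁻¹
f_n = 1 − e^(−nkτ) = 1 − e^(−3 × 0.03209 × 17.0) = 1 − e^(−1.637) = 1 − 0.1946 ≈ 0.805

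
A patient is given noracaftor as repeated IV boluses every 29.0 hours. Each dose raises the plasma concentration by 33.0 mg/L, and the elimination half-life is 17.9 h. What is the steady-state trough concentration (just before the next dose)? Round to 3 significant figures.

15.9 mg/L

k = ln 2 / 17.9 = 0.03872 h⁻¹
Fraction remaining after one interval: e^(−kτ) = e^(−0.03872 × 29.0) = 0.3253
R = 1 / (1 − 0.3253) = 1.482
Css,max = 33.0 × 1.482 = 48.91 mg/L
Css,min = Css,max × e^(−kτ) = 48.91 × 0.3253 ≈ 15.9 mg/L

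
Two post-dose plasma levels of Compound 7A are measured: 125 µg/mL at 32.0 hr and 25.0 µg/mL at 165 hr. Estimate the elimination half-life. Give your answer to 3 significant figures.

57.3 hours

k = ln(C₁/C₂) / (t₂ − t₁) = ln(125/25.0) / (165 − 32.0)
  = 1.609 / 133.0 = 0.01210 hr⁻¹
t½ = ln 2 / k = ln 2 / 0.01210 ≈ 57.3 hours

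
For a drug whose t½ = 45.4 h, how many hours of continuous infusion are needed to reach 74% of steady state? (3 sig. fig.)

k = ln 2 / 45.4 = 0.01527 h⁻¹
f = 1 − e^(−kt)  ⇒  t = −ln(1 − f) / k
t = −ln(1 − 0.74) / 0.01527 = 1.347 / 0.01527 ≈ 88.2 hours

88.2 hours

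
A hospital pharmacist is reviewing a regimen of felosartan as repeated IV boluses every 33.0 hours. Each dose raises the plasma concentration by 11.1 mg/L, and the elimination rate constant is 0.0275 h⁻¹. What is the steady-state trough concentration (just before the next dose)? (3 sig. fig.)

7.51 mg/L

Fraction remaining after one interval: e^(−kτ) = e^(−0.02750 × 33.0) = 0.4035
R = 1 / (1 − 0.4035) = 1.677
Css,max = 11.1 × 1.677 = 18.61 mg/L
Css,min = Css,max × e^(−kτ) = 18.61 × 0.4035 ≈ 7.51 mg/L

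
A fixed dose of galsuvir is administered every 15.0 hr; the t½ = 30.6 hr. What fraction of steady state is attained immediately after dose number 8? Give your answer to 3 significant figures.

k = ln 2 / 30.6 = 0.02265 hr⁻¹
f_n = 1 − e^(−nkτ) = 1 − e^(−8 × 0.02265 × 15.0) = 1 − e^(−2.718) = 1 − 0.06599 ≈ 0.934

0.934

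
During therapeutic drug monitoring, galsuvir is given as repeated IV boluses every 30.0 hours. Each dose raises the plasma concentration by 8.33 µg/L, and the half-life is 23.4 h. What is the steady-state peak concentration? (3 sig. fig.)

k = ln 2 / 23.4 = 0.02962 h⁻¹
Fraction remaining after one interval: e^(−kτ) = e^(−0.02962 × 30.0) = 0.4112
R = 1 / (1 − 0.4112) = 1.698
Css,max = 8.33 × 1.698 ≈ 14.1 µg/L

14.1 µg/L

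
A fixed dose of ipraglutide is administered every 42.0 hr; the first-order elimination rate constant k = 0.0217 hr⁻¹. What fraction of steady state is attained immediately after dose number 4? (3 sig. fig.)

f_n = 1 − e^(−nkτ) = 1 − e^(−4 × 0.02170 × 42.0) = 1 − e^(−3.646) = 1 − 0.02611 ≈ 0.974

0.974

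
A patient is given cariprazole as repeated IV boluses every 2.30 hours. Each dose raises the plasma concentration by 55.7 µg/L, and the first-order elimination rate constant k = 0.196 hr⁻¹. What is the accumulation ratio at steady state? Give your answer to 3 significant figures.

2.76

Fraction remaining after one interval: e^(−kτ) = e^(−0.1960 × 2.30) = 0.6371
R = 1 / (1 − 0.6371) = 1 / 0.3629 ≈ 2.76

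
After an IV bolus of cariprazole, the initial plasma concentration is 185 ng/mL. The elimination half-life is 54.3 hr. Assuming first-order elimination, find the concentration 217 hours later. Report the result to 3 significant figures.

11.6 ng/mL

k = ln 2 / 54.3 = 0.01277 hr⁻¹
217 hr is 3.996 half-lives, so C = 185 × (1/2)^3.996 = 185 × 0.06266 ≈ 11.6 ng/mL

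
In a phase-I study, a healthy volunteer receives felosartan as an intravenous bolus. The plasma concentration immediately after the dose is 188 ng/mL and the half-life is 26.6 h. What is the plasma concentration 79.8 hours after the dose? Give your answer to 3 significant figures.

23.5 ng/mL

k = ln 2 / 26.6 = 0.02606 h⁻¹
79.8 h is 3.000 half-lives, so C = 188 × (1/2)^3.000 = 188 × 0.1250 ≈ 23.5 ng/mL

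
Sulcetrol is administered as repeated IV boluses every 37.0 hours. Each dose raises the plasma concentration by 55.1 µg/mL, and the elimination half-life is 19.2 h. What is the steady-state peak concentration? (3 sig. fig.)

74.8 µg/mL

k = ln 2 / 19.2 = 0.03610 h⁻¹
Fraction remaining after one interval: e^(−kτ) = e^(−0.03610 × 37.0) = 0.2630
R = 1 / (1 − 0.2630) = 1.357
Css,max = 55.1 × 1.357 ≈ 74.8 µg/mL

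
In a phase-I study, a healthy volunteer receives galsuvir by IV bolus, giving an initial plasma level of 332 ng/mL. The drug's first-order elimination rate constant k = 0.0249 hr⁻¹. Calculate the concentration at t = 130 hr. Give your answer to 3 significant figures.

13.0 ng/mL

C(t) = C₀ e^(−kt) = 332 × e^(−0.02490 × 130) = 332 × e^(−3.237) = 332 × 0.03928 ≈ 13.0 ng/mL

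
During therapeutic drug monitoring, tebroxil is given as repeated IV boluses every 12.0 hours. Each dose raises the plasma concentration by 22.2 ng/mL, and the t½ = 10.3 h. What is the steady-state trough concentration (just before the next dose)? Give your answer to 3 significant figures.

k = ln 2 / 10.3 = 0.06730 h⁻¹
Fraction remaining after one interval: e^(−kτ) = e^(−0.06730 × 12.0) = 0.4459
R = 1 / (1 − 0.4459) = 1.805
Css,max = 22.2 × 1.805 = 40.07 ng/mL
Css,min = Css,max × e^(−kτ) = 40.07 × 0.4459 ≈ 17.9 ng/mL

17.9 ng/mL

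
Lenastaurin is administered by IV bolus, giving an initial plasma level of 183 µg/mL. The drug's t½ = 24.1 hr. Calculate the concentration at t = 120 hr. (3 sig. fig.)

5.80 µg/mL

k = ln 2 / 24.1 = 0.02876 hr⁻¹
120 hr is 4.979 half-lives, so C = 183 × (1/2)^4.979 = 183 × 0.03170 ≈ 5.80 µg/mL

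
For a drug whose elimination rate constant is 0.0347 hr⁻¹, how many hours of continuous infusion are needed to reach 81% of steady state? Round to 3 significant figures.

f = 1 − e^(−kt)  ⇒  t = −ln(1 − f) / k
t = −ln(1 − 0.81) / 0.03470 = 1.661 / 0.03470 ≈ 47.9 hours

47.9 hours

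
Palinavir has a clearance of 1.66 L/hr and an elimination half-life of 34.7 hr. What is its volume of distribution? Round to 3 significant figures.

83.1 L

k = ln 2 / t½ = ln 2 / 34.7 = 0.01998 hr⁻¹
V = CL / k = 1.66 / 0.01998 ≈ 83.1 L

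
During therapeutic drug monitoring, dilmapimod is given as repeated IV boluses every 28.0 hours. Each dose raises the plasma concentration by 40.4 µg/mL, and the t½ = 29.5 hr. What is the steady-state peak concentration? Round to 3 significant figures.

83.8 µg/mL

k = ln 2 / 29.5 = 0.02350 hr⁻¹
Fraction remaining after one interval: e^(−kτ) = e^(−0.02350 × 28.0) = 0.5179
R = 1 / (1 − 0.5179) = 2.074
Css,max = 40.4 × 2.074 ≈ 83.8 µg/mL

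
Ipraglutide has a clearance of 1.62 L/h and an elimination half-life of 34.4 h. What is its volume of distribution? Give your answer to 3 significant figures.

80.4 L

k = ln 2 / t½ = ln 2 / 34.4 = 0.02015 h⁻¹
V = CL / k = 1.62 / 0.02015 ≈ 80.4 L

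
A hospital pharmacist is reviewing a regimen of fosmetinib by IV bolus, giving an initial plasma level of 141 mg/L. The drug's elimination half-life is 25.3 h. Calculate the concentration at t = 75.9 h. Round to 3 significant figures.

k = ln 2 / 25.3 = 0.02740 h⁻¹
C(t) = C₀ e^(−kt) = 141 × e^(−0.02740 × 75.9) = 141 × e^(−2.079) = 141 × 0.1250 ≈ 17.6 mg/L

17.6 mg/L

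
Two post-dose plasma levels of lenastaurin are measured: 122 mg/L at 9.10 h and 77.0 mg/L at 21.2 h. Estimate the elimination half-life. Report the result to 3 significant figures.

k = ln(C₁/C₂) / (t₂ − t₁) = ln(122/77.0) / (21.2 − 9.10)
  = 0.4602 / 12.10 = 0.03803 h⁻¹
t½ = ln 2 / k = ln 2 / 0.03803 ≈ 18.2 hours

18.2 hours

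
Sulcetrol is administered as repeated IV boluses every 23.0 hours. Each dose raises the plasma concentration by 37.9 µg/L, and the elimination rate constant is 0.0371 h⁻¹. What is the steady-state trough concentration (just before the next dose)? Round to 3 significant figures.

Fraction remaining after one interval: e^(−kτ) = e^(−0.03710 × 23.0) = 0.4260
R = 1 / (1 − 0.4260) = 1.742
Css,max = 37.9 × 1.742 = 66.03 µg/L
Css,min = Css,max × e^(−kτ) = 66.03 × 0.4260 ≈ 28.1 µg/L

28.1 µg/L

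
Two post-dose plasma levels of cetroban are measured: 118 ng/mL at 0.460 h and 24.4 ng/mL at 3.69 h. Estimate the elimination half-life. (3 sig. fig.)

k = ln(C₁/C₂) / (t₂ − t₁) = ln(118/24.4) / (3.69 − 0.460)
  = 1.576 / 3.230 = 0.4880 h⁻¹
t½ = ln 2 / k = ln 2 / 0.4880 ≈ 1.42 hours

1.42 hours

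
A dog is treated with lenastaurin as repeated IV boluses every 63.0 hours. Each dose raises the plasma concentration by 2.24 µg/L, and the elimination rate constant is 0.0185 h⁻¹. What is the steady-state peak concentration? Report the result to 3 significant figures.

Fraction remaining after one interval: e^(−kτ) = e^(−0.01850 × 63.0) = 0.3118
R = 1 / (1 − 0.3118) = 1.453
Css,max = 2.24 × 1.453 ≈ 3.25 µg/L

3.25 µg/L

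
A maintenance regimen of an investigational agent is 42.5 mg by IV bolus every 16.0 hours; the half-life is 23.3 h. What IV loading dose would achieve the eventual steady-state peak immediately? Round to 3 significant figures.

112 mg

k = ln 2 / 23.3 = 0.02975 h⁻¹
Accumulation ratio R = 1 / (1 − e^(−kτ)) = 1 / (1 − e^(−0.02975×16.0)) = 1 / (1 − 0.6213) = 2.640
Loading dose = maintenance dose × R = 42.5 × 2.640 ≈ 112 mg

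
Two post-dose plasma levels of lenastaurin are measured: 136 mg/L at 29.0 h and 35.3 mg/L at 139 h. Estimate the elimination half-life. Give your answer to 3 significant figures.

k = ln(C₁/C₂) / (t₂ − t₁) = ln(136/35.3) / (139 − 29.0)
  = 1.349 / 110.0 = 0.01226 h⁻¹
t½ = ln 2 / k = ln 2 / 0.01226 ≈ 56.5 hours

56.5 hours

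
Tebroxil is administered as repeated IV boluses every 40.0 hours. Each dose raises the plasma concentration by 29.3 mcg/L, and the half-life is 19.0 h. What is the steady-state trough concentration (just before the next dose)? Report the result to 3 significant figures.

k = ln 2 / 19.0 = 0.03648 h⁻¹
Fraction remaining after one interval: e^(−kτ) = e^(−0.03648 × 40.0) = 0.2324
R = 1 / (1 − 0.2324) = 1.303
Css,max = 29.3 × 1.303 = 38.17 mcg/L
Css,min = Css,max × e^(−kτ) = 38.17 × 0.2324 ≈ 8.87 mcg/L

8.87 mcg/L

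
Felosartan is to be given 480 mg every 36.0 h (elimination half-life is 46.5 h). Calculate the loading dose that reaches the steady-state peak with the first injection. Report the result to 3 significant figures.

k = ln 2 / 46.5 = 0.01491 h⁻¹
Accumulation ratio R = 1 / (1 − e^(−kτ)) = 1 / (1 − e^(−0.01491×36.0)) = 1 / (1 − 0.5847) = 2.408
Loading dose = maintenance dose × R = 480 × 2.408 ≈ 1160 mg

1160 mg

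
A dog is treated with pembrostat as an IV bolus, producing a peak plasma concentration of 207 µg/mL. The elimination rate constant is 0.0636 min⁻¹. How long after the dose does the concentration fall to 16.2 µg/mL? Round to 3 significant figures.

C(t) = C₀ e^(−kt)  ⇒  t = ln(C₀/C) / k
t = ln(207/16.2) / 0.06360 = 2.548 / 0.06360 ≈ 40.1 minutes

40.1 minutes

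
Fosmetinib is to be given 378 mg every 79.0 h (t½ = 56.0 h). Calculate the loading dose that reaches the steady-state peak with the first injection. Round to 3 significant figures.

606 mg

k = ln 2 / 56.0 = 0.01238 h⁻¹
Accumulation ratio R = 1 / (1 − e^(−kτ)) = 1 / (1 − e^(−0.01238×79.0)) = 1 / (1 − 0.3761) = 1.603
Loading dose = maintenance dose × R = 378 × 1.603 ≈ 606 mg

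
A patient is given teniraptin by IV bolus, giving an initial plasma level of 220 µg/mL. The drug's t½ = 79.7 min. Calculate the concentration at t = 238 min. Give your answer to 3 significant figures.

k = ln 2 / 79.7 = 0.008697 min⁻¹
238 min is 2.986 half-lives, so C = 220 × (1/2)^2.986 = 220 × 0.1262 ≈ 27.8 µg/mL

27.8 µg/mL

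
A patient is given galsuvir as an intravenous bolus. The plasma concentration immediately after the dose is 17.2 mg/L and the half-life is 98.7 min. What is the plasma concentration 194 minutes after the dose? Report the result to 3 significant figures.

4.40 mg/L

k = ln 2 / 98.7 = 0.007023 min⁻¹
C(t) = C₀ e^(−kt) = 17.2 × e^(−0.007023 × 194) = 17.2 × e^(−1.362) = 17.2 × 0.2560 ≈ 4.40 mg/L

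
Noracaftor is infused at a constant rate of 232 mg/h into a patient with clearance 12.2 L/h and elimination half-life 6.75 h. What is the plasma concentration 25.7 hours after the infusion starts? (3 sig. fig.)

17.7 µg/mL

Css = rate / CL = 232 / 12.2 = 19.02 µg/mL
k = ln 2 / 6.75 = 0.1027 h⁻¹
C(t) = Css (1 − e^(−kt)) = 19.02 × (1 − e^(−2.639)) = 19.02 × 0.9286 ≈ 17.7 µg/mL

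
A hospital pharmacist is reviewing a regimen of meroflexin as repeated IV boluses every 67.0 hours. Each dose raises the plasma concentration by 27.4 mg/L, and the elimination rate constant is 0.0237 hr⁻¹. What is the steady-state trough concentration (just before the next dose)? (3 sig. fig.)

Fraction remaining after one interval: e^(−kτ) = e^(−0.02370 × 67.0) = 0.2044
R = 1 / (1 − 0.2044) = 1.257
Css,max = 27.4 × 1.257 = 34.44 mg/L
Css,min = Css,max × e^(−kτ) = 34.44 × 0.2044 ≈ 7.04 mg/L

7.04 mg/L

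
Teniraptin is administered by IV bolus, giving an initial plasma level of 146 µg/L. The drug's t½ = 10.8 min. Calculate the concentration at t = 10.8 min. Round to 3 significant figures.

73.0 µg/L

k = ln 2 / 10.8 = 0.06418 min⁻¹
10.8 min is 1.000 half-lives, so C = 146 × (1/2)^1.000 = 146 × 0.5000 ≈ 73.0 µg/L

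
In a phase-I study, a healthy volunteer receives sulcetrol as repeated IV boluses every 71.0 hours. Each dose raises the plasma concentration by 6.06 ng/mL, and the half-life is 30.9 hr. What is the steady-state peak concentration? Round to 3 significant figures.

7.61 ng/mL

k = ln 2 / 30.9 = 0.02243 hr⁻¹
Fraction remaining after one interval: e^(−kτ) = e^(−0.02243 × 71.0) = 0.2034
R = 1 / (1 − 0.2034) = 1.255
Css,max = 6.06 × 1.255 ≈ 7.61 ng/mL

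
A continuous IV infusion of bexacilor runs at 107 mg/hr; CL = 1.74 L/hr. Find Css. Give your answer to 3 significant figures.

Css = infusion rate / CL = 107 / 1.74 ≈ 61.5 mg/L

61.5 mg/L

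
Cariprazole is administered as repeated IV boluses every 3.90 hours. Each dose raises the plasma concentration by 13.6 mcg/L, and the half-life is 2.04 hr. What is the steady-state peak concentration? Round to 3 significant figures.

18.5 mcg/L

k = ln 2 / 2.04 = 0.3398 hr⁻¹
Fraction remaining after one interval: e^(−kτ) = e^(−0.3398 × 3.90) = 0.2658
R = 1 / (1 − 0.2658) = 1.362
Css,max = 13.6 × 1.362 ≈ 18.5 mcg/L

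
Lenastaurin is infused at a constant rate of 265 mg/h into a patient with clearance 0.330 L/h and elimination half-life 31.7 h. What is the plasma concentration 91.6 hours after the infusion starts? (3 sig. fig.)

695 µg/mL

Css = rate / CL = 265 / 0.330 = 803.0 µg/mL
k = ln 2 / 31.7 = 0.02187 h⁻¹
C(t) = Css (1 − e^(−kt)) = 803.0 × (1 − e^(−2.003)) = 803.0 × 0.8651 ≈ 695 µg/mL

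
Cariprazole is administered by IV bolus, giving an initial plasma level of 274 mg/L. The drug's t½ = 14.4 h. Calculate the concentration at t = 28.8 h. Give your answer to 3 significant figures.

k = ln 2 / 14.4 = 0.04814 h⁻¹
C(t) = C₀ e^(−kt) = 274 × e^(−0.04814 × 28.8) = 274 × e^(−1.386) = 274 × 0.2500 ≈ 68.5 mg/L

68.5 mg/L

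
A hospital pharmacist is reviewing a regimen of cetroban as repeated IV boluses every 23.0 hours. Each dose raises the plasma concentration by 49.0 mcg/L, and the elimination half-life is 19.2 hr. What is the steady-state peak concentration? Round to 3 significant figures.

86.9 mcg/L

k = ln 2 / 19.2 = 0.03610 hr⁻¹
Fraction remaining after one interval: e^(−kτ) = e^(−0.03610 × 23.0) = 0.4359
R = 1 / (1 − 0.4359) = 1.773
Css,max = 49.0 × 1.773 ≈ 86.9 mcg/L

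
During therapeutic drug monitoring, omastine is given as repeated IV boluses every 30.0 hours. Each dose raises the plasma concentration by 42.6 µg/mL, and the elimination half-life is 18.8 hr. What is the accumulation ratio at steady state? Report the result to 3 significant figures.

k = ln 2 / 18.8 = 0.03687 hr⁻¹
Fraction remaining after one interval: e^(−kτ) = e^(−0.03687 × 30.0) = 0.3309
R = 1 / (1 − 0.3309) = 1 / 0.6691 ≈ 1.49

1.49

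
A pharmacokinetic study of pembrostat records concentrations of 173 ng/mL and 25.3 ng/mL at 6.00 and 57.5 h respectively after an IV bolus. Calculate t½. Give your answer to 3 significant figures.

k = ln(C₁/C₂) / (t₂ − t₁) = ln(173/25.3) / (57.5 − 6.00)
  = 1.922 / 51.50 = 0.03733 h⁻¹
t½ = ln 2 / k = ln 2 / 0.03733 ≈ 18.6 hours

18.6 hours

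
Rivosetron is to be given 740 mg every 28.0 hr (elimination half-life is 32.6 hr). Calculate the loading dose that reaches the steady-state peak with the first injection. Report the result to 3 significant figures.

k = ln 2 / 32.6 = 0.02126 hr⁻¹
Accumulation ratio R = 1 / (1 − e^(−kτ)) = 1 / (1 − e^(−0.02126×28.0)) = 1 / (1 − 0.5514) = 2.229
Loading dose = maintenance dose × R = 740 × 2.229 ≈ 1650 mg

1650 mg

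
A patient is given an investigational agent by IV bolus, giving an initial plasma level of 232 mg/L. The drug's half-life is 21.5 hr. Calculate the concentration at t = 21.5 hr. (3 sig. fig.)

k = ln 2 / 21.5 = 0.03224 hr⁻¹
21.5 hr is 1.000 half-lives, so C = 232 × (1/2)^1.000 = 232 × 0.5000 ≈ 116 mg/L

116 mg/L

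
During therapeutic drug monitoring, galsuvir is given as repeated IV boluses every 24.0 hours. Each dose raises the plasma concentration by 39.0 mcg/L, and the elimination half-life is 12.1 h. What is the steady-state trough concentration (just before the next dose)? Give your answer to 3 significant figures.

13.2 mcg/L

k = ln 2 / 12.1 = 0.05728 h⁻¹
Fraction remaining after one interval: e^(−kτ) = e^(−0.05728 × 24.0) = 0.2529
R = 1 / (1 − 0.2529) = 1.338
Css,max = 39.0 × 1.338 = 52.20 mcg/L
Css,min = Css,max × e^(−kτ) = 52.20 × 0.2529 ≈ 13.2 mcg/L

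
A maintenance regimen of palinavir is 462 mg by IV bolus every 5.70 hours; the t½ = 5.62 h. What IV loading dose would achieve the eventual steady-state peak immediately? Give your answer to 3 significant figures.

915 mg

k = ln 2 / 5.62 = 0.1233 h⁻¹
Accumulation ratio R = 1 / (1 − e^(−kτ)) = 1 / (1 − e^(−0.1233×5.70)) = 1 / (1 − 0.4951) = 1.981
Loading dose = maintenance dose × R = 462 × 1.981 ≈ 915 mg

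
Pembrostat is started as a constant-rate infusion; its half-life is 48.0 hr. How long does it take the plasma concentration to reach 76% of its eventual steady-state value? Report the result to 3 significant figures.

98.8 hours

k = ln 2 / 48.0 = 0.01444 hr⁻¹
f = 1 − e^(−kt)  ⇒  t = −ln(1 − f) / k
t = −ln(1 − 0.76) / 0.01444 = 1.427 / 0.01444 ≈ 98.8 hours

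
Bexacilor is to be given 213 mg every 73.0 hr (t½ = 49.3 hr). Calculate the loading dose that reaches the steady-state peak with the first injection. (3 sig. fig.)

332 mg

k = ln 2 / 49.3 = 0.01406 hr⁻¹
Accumulation ratio R = 1 / (1 − e^(−kτ)) = 1 / (1 − e^(−0.01406×73.0)) = 1 / (1 − 0.3583) = 1.558
Loading dose = maintenance dose × R = 213 × 1.558 ≈ 332 mg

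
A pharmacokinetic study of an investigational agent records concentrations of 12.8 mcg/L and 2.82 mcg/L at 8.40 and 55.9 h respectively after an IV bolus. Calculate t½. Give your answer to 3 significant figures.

21.8 hours

k = ln(C₁/C₂) / (t₂ − t₁) = ln(12.8/2.82) / (55.9 − 8.40)
  = 1.513 / 47.50 = 0.03185 h⁻¹
t½ = ln 2 / k = ln 2 / 0.03185 ≈ 21.8 hours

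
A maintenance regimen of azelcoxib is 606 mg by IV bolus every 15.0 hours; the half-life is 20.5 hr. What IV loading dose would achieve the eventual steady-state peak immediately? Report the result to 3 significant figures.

1520 mg

k = ln 2 / 20.5 = 0.03381 hr⁻¹
Accumulation ratio R = 1 / (1 − e^(−kτ)) = 1 / (1 − e^(−0.03381×15.0)) = 1 / (1 − 0.6022) = 2.514
Loading dose = maintenance dose × R = 606 × 2.514 ≈ 1520 mg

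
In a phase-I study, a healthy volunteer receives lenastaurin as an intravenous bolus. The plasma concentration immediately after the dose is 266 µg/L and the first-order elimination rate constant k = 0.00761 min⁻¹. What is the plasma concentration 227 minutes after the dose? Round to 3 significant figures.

47.3 µg/L

C(t) = C₀ e^(−kt) = 266 × e^(−0.007610 × 227) = 266 × e^(−1.727) = 266 × 0.1777 ≈ 47.3 µg/L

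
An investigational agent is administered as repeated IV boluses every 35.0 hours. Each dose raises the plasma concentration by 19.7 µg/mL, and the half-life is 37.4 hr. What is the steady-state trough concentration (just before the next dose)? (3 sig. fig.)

21.6 µg/mL

k = ln 2 / 37.4 = 0.01853 hr⁻¹
Fraction remaining after one interval: e^(−kτ) = e^(−0.01853 × 35.0) = 0.5227
R = 1 / (1 − 0.5227) = 2.095
Css,max = 19.7 × 2.095 = 41.28 µg/mL
Css,min = Css,max × e^(−kτ) = 41.28 × 0.5227 ≈ 21.6 µg/mL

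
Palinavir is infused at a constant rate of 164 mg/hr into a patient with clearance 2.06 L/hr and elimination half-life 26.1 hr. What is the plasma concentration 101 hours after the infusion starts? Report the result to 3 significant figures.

74.2 µg/mL

Css = rate / CL = 164 / 2.06 = 79.61 µg/mL
k = ln 2 / 26.1 = 0.02656 hr⁻¹
C(t) = Css (1 − e^(−kt)) = 79.61 × (1 − e^(−2.682)) = 79.61 × 0.9316 ≈ 74.2 µg/mL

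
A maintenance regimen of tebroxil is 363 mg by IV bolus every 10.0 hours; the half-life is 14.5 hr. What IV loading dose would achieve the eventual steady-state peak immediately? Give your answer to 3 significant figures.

k = ln 2 / 14.5 = 0.04780 hr⁻¹
Accumulation ratio R = 1 / (1 − e^(−kτ)) = 1 / (1 − e^(−0.04780×10.0)) = 1 / (1 − 0.6200) = 2.632
Loading dose = maintenance dose × R = 363 × 2.632 ≈ 955 mg

955 mg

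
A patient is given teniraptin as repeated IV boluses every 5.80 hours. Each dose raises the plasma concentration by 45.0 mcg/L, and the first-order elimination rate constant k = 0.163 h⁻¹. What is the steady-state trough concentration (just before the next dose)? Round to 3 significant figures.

28.6 mcg/L

Fraction remaining after one interval: e^(−kτ) = e^(−0.1630 × 5.80) = 0.3885
R = 1 / (1 − 0.3885) = 1.635
Css,max = 45.0 × 1.635 = 73.59 mcg/L
Css,min = Css,max × e^(−kτ) = 73.59 × 0.3885 ≈ 28.6 mcg/L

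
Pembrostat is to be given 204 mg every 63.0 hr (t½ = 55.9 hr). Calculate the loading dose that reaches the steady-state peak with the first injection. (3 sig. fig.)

k = ln 2 / 55.9 = 0.01240 hr⁻¹
Accumulation ratio R = 1 / (1 − e^(−kτ)) = 1 / (1 − e^(−0.01240×63.0)) = 1 / (1 − 0.4579) = 1.845
Loading dose = maintenance dose × R = 204 × 1.845 ≈ 376 mg

376 mg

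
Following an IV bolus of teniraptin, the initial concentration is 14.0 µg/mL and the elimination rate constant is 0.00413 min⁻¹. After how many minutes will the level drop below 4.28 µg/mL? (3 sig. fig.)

287 minutes

C(t) = C₀ e^(−kt)  ⇒  t = ln(C₀/C) / k
t = ln(14.0/4.28) / 0.004130 = 1.185 / 0.004130 ≈ 287 minutes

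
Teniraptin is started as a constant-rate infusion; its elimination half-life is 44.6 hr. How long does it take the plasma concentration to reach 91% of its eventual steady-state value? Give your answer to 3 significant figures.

k = ln 2 / 44.6 = 0.01554 hr⁻¹
f = 1 − e^(−kt)  ⇒  t = −ln(1 − f) / k
t = −ln(1 − 0.91) / 0.01554 = 2.408 / 0.01554 ≈ 155 hours

155 hours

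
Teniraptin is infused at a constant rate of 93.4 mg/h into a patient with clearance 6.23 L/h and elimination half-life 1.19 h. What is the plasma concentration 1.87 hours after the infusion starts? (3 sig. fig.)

Css = rate / CL = 93.4 / 6.23 = 14.99 µg/mL
k = ln 2 / 1.19 = 0.5825 h⁻¹
C(t) = Css (1 − e^(−kt)) = 14.99 × (1 − e^(−1.089)) = 14.99 × 0.6635 ≈ 9.95 µg/mL

9.95 µg/mL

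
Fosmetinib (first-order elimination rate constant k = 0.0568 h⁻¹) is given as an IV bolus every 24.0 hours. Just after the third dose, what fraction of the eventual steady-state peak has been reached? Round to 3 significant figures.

0.983

f_n = 1 − e^(−nkτ) = 1 − e^(−3 × 0.05680 × 24.0) = 1 − e^(−4.090) = 1 − 0.01675 ≈ 0.983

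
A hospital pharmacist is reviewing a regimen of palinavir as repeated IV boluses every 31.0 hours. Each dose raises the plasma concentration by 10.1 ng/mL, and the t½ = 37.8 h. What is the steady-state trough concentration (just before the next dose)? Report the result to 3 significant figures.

k = ln 2 / 37.8 = 0.01834 h⁻¹
Fraction remaining after one interval: e^(−kτ) = e^(−0.01834 × 31.0) = 0.5664
R = 1 / (1 − 0.5664) = 2.306
Css,max = 10.1 × 2.306 = 23.29 ng/mL
Css,min = Css,max × e^(−kτ) = 23.29 × 0.5664 ≈ 13.2 ng/mL

13.2 ng/mL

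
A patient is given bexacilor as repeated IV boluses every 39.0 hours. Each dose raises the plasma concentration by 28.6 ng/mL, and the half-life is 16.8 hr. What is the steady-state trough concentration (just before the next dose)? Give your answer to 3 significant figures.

k = ln 2 / 16.8 = 0.04126 hr⁻¹
Fraction remaining after one interval: e^(−kτ) = e^(−0.04126 × 39.0) = 0.2001
R = 1 / (1 − 0.2001) = 1.250
Css,max = 28.6 × 1.250 = 35.75 ng/mL
Css,min = Css,max × e^(−kτ) = 35.75 × 0.2001 ≈ 7.15 ng/mL

7.15 ng/mL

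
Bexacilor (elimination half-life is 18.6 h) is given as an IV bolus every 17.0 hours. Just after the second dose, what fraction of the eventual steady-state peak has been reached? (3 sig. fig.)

k = ln 2 / 18.6 = 0.03727 h⁻¹
f_n = 1 − e^(−nkτ) = 1 − e^(−2 × 0.03727 × 17.0) = 1 − e^(−1.267) = 1 − 0.2817 ≈ 0.718

0.718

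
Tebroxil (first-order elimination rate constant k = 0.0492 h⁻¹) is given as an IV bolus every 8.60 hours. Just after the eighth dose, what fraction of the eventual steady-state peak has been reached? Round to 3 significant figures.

0.966

f_n = 1 − e^(−nkτ) = 1 − e^(−8 × 0.04920 × 8.60) = 1 − e^(−3.385) = 1 − 0.03388 ≈ 0.966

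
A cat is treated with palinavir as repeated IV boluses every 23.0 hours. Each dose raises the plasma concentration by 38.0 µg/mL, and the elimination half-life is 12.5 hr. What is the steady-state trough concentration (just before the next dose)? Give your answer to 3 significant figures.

14.7 µg/mL

k = ln 2 / 12.5 = 0.05545 hr⁻¹
Fraction remaining after one interval: e^(−kτ) = e^(−0.05545 × 23.0) = 0.2793
R = 1 / (1 − 0.2793) = 1.388
Css,max = 38.0 × 1.388 = 52.73 µg/mL
Css,min = Css,max × e^(−kτ) = 52.73 × 0.2793 ≈ 14.7 µg/mL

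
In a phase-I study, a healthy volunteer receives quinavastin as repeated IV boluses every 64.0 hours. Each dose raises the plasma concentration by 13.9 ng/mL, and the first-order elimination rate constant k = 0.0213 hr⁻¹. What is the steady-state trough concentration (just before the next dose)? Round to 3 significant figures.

4.78 ng/mL

Fraction remaining after one interval: e^(−kτ) = e^(−0.02130 × 64.0) = 0.2558
R = 1 / (1 − 0.2558) = 1.344
Css,max = 13.9 × 1.344 = 18.68 ng/mL
Css,min = Css,max × e^(−kτ) = 18.68 × 0.2558 ≈ 4.78 ng/mL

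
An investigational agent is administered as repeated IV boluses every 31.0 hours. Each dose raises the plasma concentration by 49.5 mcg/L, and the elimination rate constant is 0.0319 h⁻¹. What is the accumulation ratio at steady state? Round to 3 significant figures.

Fraction remaining after one interval: e^(−kτ) = e^(−0.03190 × 31.0) = 0.3720
R = 1 / (1 − 0.3720) = 1 / 0.6280 ≈ 1.59

1.59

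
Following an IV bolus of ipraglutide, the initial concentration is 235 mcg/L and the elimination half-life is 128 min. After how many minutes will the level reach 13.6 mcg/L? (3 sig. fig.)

526 minutes

k = ln 2 / 128 = 0.005415 min⁻¹
C(t) = C₀ e^(−kt)  ⇒  t = ln(C₀/C) / k
t = ln(235/13.6) / 0.005415 = 2.850 / 0.005415 ≈ 526 minutes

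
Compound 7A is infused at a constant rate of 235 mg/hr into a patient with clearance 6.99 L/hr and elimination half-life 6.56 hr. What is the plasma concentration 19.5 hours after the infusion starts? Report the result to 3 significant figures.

Css = rate / CL = 235 / 6.99 = 33.62 mg/L
k = ln 2 / 6.56 = 0.1057 hr⁻¹
C(t) = Css (1 − e^(−kt)) = 33.62 × (1 − e^(−2.060)) = 33.62 × 0.8726 ≈ 29.3 mg/L

29.3 mg/L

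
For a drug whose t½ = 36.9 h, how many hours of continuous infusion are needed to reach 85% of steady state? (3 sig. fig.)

101 hours

k = ln 2 / 36.9 = 0.01878 h⁻¹
f = 1 − e^(−kt)  ⇒  t = −ln(1 − f) / k
t = −ln(1 − 0.85) / 0.01878 = 1.897 / 0.01878 ≈ 101 hours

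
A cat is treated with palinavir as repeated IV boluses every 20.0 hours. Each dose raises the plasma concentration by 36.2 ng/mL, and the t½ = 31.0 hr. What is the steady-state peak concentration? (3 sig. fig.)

100 ng/mL

k = ln 2 / 31.0 = 0.02236 hr⁻¹
Fraction remaining after one interval: e^(−kτ) = e^(−0.02236 × 20.0) = 0.6394
R = 1 / (1 − 0.6394) = 2.773
Css,max = 36.2 × 2.773 ≈ 100 ng/mL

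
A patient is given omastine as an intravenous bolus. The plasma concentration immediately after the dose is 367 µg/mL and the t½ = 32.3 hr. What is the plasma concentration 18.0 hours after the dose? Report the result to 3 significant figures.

249 µg/mL

k = ln 2 / 32.3 = 0.02146 hr⁻¹
C(t) = C₀ e^(−kt) = 367 × e^(−0.02146 × 18.0) = 367 × e^(−0.3863) = 367 × 0.6796 ≈ 249 µg/mL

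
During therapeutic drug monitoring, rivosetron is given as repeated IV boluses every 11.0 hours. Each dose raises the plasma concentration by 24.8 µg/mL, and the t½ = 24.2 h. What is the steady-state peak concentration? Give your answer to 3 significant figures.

91.8 µg/mL

k = ln 2 / 24.2 = 0.02864 h⁻¹
Fraction remaining after one interval: e^(−kτ) = e^(−0.02864 × 11.0) = 0.7297
R = 1 / (1 − 0.7297) = 3.700
Css,max = 24.8 × 3.700 ≈ 91.8 µg/mL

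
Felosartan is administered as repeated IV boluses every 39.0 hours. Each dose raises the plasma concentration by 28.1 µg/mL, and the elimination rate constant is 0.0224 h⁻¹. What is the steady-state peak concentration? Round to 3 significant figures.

48.2 µg/mL

Fraction remaining after one interval: e^(−kτ) = e^(−0.02240 × 39.0) = 0.4174
R = 1 / (1 − 0.4174) = 1.717
Css,max = 28.1 × 1.717 ≈ 48.2 µg/mL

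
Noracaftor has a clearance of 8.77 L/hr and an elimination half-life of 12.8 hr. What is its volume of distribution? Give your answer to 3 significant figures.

k = ln 2 / t½ = ln 2 / 12.8 = 0.05415 hr⁻¹
V = CL / k = 8.77 / 0.05415 ≈ 162 L

162 L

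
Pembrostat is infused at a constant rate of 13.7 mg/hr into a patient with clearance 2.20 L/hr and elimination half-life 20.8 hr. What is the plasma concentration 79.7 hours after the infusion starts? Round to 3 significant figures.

5.79 µg/mL

Css = rate / CL = 13.7 / 2.20 = 6.227 µg/mL
k = ln 2 / 20.8 = 0.03332 hr⁻¹
C(t) = Css (1 − e^(−kt)) = 6.227 × (1 − e^(−2.656)) = 6.227 × 0.9298 ≈ 5.79 µg/mL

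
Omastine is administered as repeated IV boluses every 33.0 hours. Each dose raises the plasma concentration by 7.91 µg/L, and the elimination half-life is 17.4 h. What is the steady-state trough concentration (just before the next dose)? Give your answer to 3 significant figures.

k = ln 2 / 17.4 = 0.03984 h⁻¹
Fraction remaining after one interval: e^(−kτ) = e^(−0.03984 × 33.0) = 0.2686
R = 1 / (1 − 0.2686) = 1.367
Css,max = 7.91 × 1.367 = 10.81 µg/L
Css,min = Css,max × e^(−kτ) = 10.81 × 0.2686 ≈ 2.90 µg/L

2.90 µg/L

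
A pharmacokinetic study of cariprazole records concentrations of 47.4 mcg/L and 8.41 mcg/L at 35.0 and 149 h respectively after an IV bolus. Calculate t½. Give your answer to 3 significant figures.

k = ln(C₁/C₂) / (t₂ − t₁) = ln(47.4/8.41) / (149 − 35.0)
  = 1.729 / 114.0 = 0.01517 h⁻¹
t½ = ln 2 / k = ln 2 / 0.01517 ≈ 45.7 hours

45.7 hours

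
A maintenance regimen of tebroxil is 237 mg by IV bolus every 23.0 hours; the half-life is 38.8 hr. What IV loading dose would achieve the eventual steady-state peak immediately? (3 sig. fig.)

k = ln 2 / 38.8 = 0.01786 hr⁻¹
Accumulation ratio R = 1 / (1 − e^(−kτ)) = 1 / (1 − e^(−0.01786×23.0)) = 1 / (1 − 0.6631) = 2.968
Loading dose = maintenance dose × R = 237 × 2.968 ≈ 703 mg

703 mg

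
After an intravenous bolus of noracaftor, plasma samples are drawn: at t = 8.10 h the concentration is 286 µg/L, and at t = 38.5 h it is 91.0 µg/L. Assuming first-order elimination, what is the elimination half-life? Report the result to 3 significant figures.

k = ln(C₁/C₂) / (t₂ − t₁) = ln(286/91.0) / (38.5 − 8.10)
  = 1.145 / 30.40 = 0.03767 h⁻¹
t½ = ln 2 / k = ln 2 / 0.03767 ≈ 18.4 hours

18.4 hours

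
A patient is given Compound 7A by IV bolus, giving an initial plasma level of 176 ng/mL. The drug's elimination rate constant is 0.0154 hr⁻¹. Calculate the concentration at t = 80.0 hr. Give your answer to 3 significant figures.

C(t) = C₀ e^(−kt) = 176 × e^(−0.01540 × 80.0) = 176 × e^(−1.232) = 176 × 0.2917 ≈ 51.3 ng/mL

51.3 ng/mL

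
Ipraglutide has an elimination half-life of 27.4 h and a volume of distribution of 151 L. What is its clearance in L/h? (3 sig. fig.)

k = ln 2 / t½ = ln 2 / 27.4 = 0.02530 h⁻¹
CL = k · V = 0.02530 × 151 ≈ 3.82 L/h

3.82 L/h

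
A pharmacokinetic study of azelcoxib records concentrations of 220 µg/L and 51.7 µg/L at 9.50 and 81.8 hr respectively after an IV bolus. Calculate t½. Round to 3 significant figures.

k = ln(C₁/C₂) / (t₂ − t₁) = ln(220/51.7) / (81.8 − 9.50)
  = 1.448 / 72.30 = 0.02003 hr⁻¹
t½ = ln 2 / k = ln 2 / 0.02003 ≈ 34.6 hours

34.6 hours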